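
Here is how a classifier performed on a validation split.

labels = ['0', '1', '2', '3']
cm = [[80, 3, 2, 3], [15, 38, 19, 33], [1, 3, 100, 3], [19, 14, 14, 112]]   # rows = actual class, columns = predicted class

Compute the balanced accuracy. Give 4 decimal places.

Balanced accuracy = mean of per-class recall.
  0: recall = 80/88 = 0.90909
  1: recall = 38/105 = 0.36190
  2: recall = 100/107 = 0.93458
  3: recall = 112/159 = 0.70440
Mean = (0.90909 + 0.36190 + 0.93458 + 0.70440) / 4 = 0.7275

0.7275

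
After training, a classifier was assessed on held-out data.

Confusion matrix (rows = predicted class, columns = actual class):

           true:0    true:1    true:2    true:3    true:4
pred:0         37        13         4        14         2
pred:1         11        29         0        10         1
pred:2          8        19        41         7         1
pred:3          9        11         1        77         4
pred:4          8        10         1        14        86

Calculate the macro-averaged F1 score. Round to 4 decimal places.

Per-class F1 score (2·TP/(2·TP+FP+FN)):
  0: TP=37, FP=13+4+14+2=33, FN=11+8+9+8=36 → 74/143 = 0.51748
  1: TP=29, FP=11+0+10+1=22, FN=13+19+11+10=53 → 58/133 = 0.43609
  2: TP=41, FP=8+19+7+1=35, FN=4+0+1+1=6 → 82/123 = 0.66667
  3: TP=77, FP=9+11+1+4=25, FN=14+10+7+14=45 → 154/224 = 0.68750
  4: TP=86, FP=8+10+1+14=33, FN=2+1+1+4=8 → 172/213 = 0.80751
Macro-F1 score = mean = (0.51748 + 0.43609 + 0.66667 + 0.68750 + 0.80751) / 5 = 0.6231

0.6231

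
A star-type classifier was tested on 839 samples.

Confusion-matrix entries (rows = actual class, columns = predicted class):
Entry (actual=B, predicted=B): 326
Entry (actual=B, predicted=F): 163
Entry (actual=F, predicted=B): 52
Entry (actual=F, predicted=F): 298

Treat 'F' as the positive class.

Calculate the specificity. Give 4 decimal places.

Specificity = TN/(TN+FP) = 326/(326+163) = 0.6667

0.6667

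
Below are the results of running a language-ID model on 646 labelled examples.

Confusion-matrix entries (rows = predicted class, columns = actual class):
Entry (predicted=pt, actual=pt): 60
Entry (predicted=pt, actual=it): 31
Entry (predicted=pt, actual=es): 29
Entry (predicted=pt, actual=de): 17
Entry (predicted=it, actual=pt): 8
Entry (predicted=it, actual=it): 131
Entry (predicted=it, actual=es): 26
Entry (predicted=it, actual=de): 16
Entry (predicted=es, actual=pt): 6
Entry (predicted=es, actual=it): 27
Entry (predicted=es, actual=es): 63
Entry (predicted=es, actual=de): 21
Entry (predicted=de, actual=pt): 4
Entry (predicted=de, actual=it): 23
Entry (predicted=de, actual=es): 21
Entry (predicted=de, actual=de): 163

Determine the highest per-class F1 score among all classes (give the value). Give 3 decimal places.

0.762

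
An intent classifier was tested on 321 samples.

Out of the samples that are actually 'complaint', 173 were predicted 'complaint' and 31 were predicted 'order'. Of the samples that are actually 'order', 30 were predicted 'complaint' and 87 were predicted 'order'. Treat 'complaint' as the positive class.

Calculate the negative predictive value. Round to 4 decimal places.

0.7373

NPV = TN/(TN+FN) = 87/(87+31) = 0.7373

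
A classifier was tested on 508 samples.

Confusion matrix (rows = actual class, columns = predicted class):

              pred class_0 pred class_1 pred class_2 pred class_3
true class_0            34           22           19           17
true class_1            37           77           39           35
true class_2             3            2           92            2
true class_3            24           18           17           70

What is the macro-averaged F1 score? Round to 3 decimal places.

Per-class F1 score (2·TP/(2·TP+FP+FN)):
  class_0: TP=34, FP=37+3+24=64, FN=22+19+17=58 → 68/190 = 0.3579
  class_1: TP=77, FP=22+2+18=42, FN=37+39+35=111 → 154/307 = 0.5016
  class_2: TP=92, FP=19+39+17=75, FN=3+2+2=7 → 184/266 = 0.6917
  class_3: TP=70, FP=17+35+2=54, FN=24+18+17=59 → 140/253 = 0.5534
Macro-F1 score = mean = (0.3579 + 0.5016 + 0.6917 + 0.5534) / 4 = 0.526

0.526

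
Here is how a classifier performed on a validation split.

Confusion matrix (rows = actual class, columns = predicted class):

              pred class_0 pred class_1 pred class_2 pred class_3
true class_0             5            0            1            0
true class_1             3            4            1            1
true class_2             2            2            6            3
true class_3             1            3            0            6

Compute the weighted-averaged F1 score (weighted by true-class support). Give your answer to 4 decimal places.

0.5515

Per-class F1 score (2·TP/(2·TP+FP+FN)):
  class_0: TP=5, FP=3+2+1=6, FN=0+1+0=1 → 10/17 = 0.58824
  class_1: TP=4, FP=0+2+3=5, FN=3+1+1=5 → 8/18 = 0.44444
  class_2: TP=6, FP=1+1+0=2, FN=2+2+3=7 → 12/21 = 0.57143
  class_3: TP=6, FP=0+1+3=4, FN=1+3+0=4 → 12/20 = 0.60000
Weighted-F1 score = Σ (supportᵢ/N)·F1 scoreᵢ with N=38: (6/38)·0.58824 + (9/38)·0.44444 + (13/38)·0.57143 + (10/38)·0.60000 = 0.5515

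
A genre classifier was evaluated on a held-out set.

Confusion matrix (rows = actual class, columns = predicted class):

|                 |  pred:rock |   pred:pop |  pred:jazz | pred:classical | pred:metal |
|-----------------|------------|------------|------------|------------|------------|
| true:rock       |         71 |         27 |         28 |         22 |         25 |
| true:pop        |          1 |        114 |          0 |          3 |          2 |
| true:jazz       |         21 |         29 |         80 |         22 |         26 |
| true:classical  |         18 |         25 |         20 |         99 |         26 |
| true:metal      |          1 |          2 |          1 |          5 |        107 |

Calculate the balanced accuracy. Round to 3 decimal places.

Balanced accuracy = mean of per-class recall.
  rock: recall = 71/173 = 0.4104
  pop: recall = 114/120 = 0.9500
  jazz: recall = 80/178 = 0.4494
  classical: recall = 99/188 = 0.5266
  metal: recall = 107/116 = 0.9224
Mean = (0.4104 + 0.9500 + 0.4494 + 0.5266 + 0.9224) / 5 = 0.652

0.652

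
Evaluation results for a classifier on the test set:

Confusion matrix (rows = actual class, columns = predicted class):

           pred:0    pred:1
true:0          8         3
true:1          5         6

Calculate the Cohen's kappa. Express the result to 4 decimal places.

Observed agreement pₒ = trace/N = 14/22 = 0.63636
Expected agreement pₑ = Σ (rowᵢ·colᵢ)/N² = (11·13 + 11·9)/22² = 0.50000
κ = (pₒ − pₑ)/(1 − pₑ) = (0.63636 − 0.50000)/(1 − 0.50000) = 0.2727

0.2727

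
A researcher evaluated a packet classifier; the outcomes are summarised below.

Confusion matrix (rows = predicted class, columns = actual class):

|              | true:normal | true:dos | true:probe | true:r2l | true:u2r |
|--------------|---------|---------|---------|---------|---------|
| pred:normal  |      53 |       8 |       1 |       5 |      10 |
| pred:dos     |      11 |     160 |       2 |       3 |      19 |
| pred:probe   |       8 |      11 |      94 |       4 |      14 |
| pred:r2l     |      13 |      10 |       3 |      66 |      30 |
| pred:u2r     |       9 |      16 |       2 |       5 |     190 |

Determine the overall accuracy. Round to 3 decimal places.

0.754

Accuracy = trace / total = (53+160+94+66+190=563) / 747 = 563/747 = 0.754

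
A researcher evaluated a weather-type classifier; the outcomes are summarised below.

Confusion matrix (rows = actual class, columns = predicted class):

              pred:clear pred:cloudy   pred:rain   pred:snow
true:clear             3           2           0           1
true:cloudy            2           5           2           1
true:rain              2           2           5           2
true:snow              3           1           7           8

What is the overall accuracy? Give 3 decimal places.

0.457

Accuracy = trace / total = (3+5+5+8=21) / 46 = 21/46 = 0.457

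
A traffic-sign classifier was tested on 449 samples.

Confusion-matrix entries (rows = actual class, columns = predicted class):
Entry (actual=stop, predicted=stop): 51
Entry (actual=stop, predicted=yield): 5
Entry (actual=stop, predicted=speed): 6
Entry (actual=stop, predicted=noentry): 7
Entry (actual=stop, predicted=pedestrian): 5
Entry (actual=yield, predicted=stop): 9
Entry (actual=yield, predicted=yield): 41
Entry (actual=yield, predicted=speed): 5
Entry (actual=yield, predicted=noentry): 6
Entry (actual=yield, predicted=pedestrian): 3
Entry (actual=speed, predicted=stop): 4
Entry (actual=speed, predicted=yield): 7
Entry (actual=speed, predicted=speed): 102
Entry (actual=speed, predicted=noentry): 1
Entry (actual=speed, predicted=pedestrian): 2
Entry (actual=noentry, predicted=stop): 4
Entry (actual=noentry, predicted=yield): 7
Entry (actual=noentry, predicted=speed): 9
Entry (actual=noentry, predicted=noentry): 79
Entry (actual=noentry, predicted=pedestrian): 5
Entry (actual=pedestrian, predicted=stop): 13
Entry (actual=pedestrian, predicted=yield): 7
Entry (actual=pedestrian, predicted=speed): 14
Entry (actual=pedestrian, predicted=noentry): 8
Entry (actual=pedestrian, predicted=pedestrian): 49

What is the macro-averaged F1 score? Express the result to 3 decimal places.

Per-class F1 score (2·TP/(2·TP+FP+FN)):
  stop: TP=51, FP=9+4+4+13=30, FN=5+6+7+5=23 → 102/155 = 0.6581
  yield: TP=41, FP=5+7+7+7=26, FN=9+5+6+3=23 → 82/131 = 0.6260
  speed: TP=102, FP=6+5+9+14=34, FN=4+7+1+2=14 → 204/252 = 0.8095
  noentry: TP=79, FP=7+6+1+8=22, FN=4+7+9+5=25 → 158/205 = 0.7707
  pedestrian: TP=49, FP=5+3+2+5=15, FN=13+7+14+8=42 → 98/155 = 0.6323
Macro-F1 score = mean = (0.6581 + 0.6260 + 0.8095 + 0.7707 + 0.6323) / 5 = 0.699

0.699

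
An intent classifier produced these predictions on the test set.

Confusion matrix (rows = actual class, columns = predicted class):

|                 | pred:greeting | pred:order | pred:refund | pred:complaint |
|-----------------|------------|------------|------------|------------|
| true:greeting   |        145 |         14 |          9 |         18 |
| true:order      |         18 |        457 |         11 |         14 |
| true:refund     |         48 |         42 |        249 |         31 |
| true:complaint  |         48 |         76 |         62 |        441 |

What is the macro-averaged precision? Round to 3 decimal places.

0.741

Per-class precision (TP/(TP+FP)):
  greeting: TP=145, FP=18+48+48=114 → 145/259 = 0.5598
  order: TP=457, FP=14+42+76=132 → 457/589 = 0.7759
  refund: TP=249, FP=9+11+62=82 → 249/331 = 0.7523
  complaint: TP=441, FP=18+14+31=63 → 441/504 = 0.8750
Macro-precision = mean = (0.5598 + 0.7759 + 0.7523 + 0.8750) / 4 = 0.741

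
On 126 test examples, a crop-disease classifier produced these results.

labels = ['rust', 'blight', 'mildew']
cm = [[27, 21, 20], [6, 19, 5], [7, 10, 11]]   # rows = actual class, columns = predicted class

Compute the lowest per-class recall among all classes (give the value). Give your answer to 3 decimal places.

0.393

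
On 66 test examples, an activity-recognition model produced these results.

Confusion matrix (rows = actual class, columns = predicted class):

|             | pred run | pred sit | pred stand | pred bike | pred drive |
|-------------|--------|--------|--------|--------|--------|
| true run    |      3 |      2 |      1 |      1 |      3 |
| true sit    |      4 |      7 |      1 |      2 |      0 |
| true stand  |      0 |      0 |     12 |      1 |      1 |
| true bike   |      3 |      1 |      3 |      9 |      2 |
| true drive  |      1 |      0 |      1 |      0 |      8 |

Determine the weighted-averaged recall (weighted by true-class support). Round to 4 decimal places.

Per-class recall (TP/(TP+FN)):
  run: TP=3, FN=2+1+1+3=7 → 3/10 = 0.30000
  sit: TP=7, FN=4+1+2+0=7 → 7/14 = 0.50000
  stand: TP=12, FN=0+0+1+1=2 → 12/14 = 0.85714
  bike: TP=9, FN=3+1+3+2=9 → 9/18 = 0.50000
  drive: TP=8, FN=1+0+1+0=2 → 8/10 = 0.80000
Weighted-recall = Σ (supportᵢ/N)·recallᵢ with N=66: (10/66)·0.30000 + (14/66)·0.50000 + (14/66)·0.85714 + (18/66)·0.50000 + (10/66)·0.80000 = 0.5909

0.5909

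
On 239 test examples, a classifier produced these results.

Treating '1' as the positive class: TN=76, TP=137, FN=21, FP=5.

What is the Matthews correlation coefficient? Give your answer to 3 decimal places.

0.776

MCC = (TP·TN − FP·FN) / √((TP+FP)(TP+FN)(TN+FP)(TN+FN))
Numerator = 137·76 − 5·21 = 10307
Denominator = √(142·158·81·97) = √176279652 = 13277.0348
MCC = 10307 / 13277.0348 = 0.776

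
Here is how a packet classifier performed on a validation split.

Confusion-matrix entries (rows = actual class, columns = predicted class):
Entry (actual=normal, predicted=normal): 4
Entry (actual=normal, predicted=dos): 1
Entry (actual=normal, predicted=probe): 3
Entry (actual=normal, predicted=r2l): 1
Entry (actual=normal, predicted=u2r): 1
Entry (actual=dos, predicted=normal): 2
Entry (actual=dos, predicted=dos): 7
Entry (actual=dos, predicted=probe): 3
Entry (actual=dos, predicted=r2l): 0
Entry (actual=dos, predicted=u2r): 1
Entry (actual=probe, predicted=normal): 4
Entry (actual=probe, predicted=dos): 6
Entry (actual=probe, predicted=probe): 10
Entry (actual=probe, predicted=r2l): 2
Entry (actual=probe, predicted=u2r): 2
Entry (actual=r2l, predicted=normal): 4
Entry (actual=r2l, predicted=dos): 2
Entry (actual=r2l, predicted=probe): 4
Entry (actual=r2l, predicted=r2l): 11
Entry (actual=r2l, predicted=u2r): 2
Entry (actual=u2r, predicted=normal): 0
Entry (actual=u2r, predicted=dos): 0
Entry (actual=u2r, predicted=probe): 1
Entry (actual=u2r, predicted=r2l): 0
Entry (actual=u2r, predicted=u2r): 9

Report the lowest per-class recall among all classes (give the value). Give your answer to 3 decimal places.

Per-class recall (TP/(TP+FN)):
  normal: TP=4, FN=1+3+1+1=6 → 4/10 = 0.4000
  dos: TP=7, FN=2+3+0+1=6 → 7/13 = 0.5385
  probe: TP=10, FN=4+6+2+2=14 → 10/24 = 0.4167
  r2l: TP=11, FN=4+2+4+2=12 → 11/23 = 0.4783
  u2r: TP=9, FN=0+0+1+0=1 → 9/10 = 0.9000
Lowest is class 'normal' with recall = 0.400.

0.400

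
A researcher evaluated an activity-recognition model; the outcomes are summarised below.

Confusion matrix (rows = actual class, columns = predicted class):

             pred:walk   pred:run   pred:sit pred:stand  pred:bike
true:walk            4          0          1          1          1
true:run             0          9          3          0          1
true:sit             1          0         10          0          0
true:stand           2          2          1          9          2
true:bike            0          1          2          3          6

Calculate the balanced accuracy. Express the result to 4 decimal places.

Balanced accuracy = mean of per-class recall.
  walk: recall = 4/7 = 0.57143
  run: recall = 9/13 = 0.69231
  sit: recall = 10/11 = 0.90909
  stand: recall = 9/16 = 0.56250
  bike: recall = 6/12 = 0.50000
Mean = (0.57143 + 0.69231 + 0.90909 + 0.56250 + 0.50000) / 5 = 0.6471

0.6471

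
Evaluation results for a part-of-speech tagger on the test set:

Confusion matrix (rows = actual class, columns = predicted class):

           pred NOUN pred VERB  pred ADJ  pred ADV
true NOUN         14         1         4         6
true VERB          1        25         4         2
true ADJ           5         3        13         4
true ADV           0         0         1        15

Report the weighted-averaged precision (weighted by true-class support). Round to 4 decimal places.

Per-class precision (TP/(TP+FP)):
  NOUN: TP=14, FP=1+5+0=6 → 14/20 = 0.70000
  VERB: TP=25, FP=1+3+0=4 → 25/29 = 0.86207
  ADJ: TP=13, FP=4+4+1=9 → 13/22 = 0.59091
  ADV: TP=15, FP=6+2+4=12 → 15/27 = 0.55556
Weighted-precision = Σ (supportᵢ/N)·precisionᵢ with N=98: (25/98)·0.70000 + (32/98)·0.86207 + (25/98)·0.59091 + (16/98)·0.55556 = 0.7015

0.7015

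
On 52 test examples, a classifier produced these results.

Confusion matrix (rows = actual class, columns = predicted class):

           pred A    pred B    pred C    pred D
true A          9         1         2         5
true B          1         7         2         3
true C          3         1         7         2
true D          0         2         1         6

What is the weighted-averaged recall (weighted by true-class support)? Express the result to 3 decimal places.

Per-class recall (TP/(TP+FN)):
  A: TP=9, FN=1+2+5=8 → 9/17 = 0.5294
  B: TP=7, FN=1+2+3=6 → 7/13 = 0.5385
  C: TP=7, FN=3+1+2=6 → 7/13 = 0.5385
  D: TP=6, FN=0+2+1=3 → 6/9 = 0.6667
Weighted-recall = Σ (supportᵢ/N)·recallᵢ with N=52: (17/52)·0.5294 + (13/52)·0.5385 + (13/52)·0.5385 + (9/52)·0.6667 = 0.558

0.558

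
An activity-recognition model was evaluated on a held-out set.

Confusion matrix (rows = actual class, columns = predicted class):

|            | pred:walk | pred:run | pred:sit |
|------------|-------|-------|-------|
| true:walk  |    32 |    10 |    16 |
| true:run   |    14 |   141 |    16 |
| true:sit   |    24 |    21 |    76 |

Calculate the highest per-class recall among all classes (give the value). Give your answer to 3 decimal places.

0.825

Per-class recall (TP/(TP+FN)):
  walk: TP=32, FN=10+16=26 → 32/58 = 0.5517
  run: TP=141, FN=14+16=30 → 141/171 = 0.8246
  sit: TP=76, FN=24+21=45 → 76/121 = 0.6281
Highest is class 'run' with recall = 0.825.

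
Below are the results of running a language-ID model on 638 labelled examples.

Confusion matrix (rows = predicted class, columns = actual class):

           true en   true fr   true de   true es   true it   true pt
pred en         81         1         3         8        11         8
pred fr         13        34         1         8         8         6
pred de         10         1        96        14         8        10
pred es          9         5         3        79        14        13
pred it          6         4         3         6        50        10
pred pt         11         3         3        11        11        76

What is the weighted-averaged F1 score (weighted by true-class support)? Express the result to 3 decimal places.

0.649

Per-class F1 score (2·TP/(2·TP+FP+FN)):
  en: TP=81, FP=1+3+8+11+8=31, FN=13+10+9+6+11=49 → 162/242 = 0.6694
  fr: TP=34, FP=13+1+8+8+6=36, FN=1+1+5+4+3=14 → 68/118 = 0.5763
  de: TP=96, FP=10+1+14+8+10=43, FN=3+1+3+3+3=13 → 192/248 = 0.7742
  es: TP=79, FP=9+5+3+14+13=44, FN=8+8+14+6+11=47 → 158/249 = 0.6345
  it: TP=50, FP=6+4+3+6+10=29, FN=11+8+8+14+11=52 → 100/181 = 0.5525
  pt: TP=76, FP=11+3+3+11+11=39, FN=8+6+10+13+10=47 → 152/238 = 0.6387
Weighted-F1 score = Σ (supportᵢ/N)·F1 scoreᵢ with N=638: (130/638)·0.6694 + (48/638)·0.5763 + (109/638)·0.7742 + (126/638)·0.6345 + (102/638)·0.5525 + (123/638)·0.6387 = 0.649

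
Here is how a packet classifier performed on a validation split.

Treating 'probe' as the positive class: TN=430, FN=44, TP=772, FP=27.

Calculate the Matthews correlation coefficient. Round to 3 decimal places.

MCC = (TP·TN − FP·FN) / √((TP+FP)(TP+FN)(TN+FP)(TN+FN))
Numerator = 772·430 − 27·44 = 330772
Denominator = √(799·816·457·474) = √141231470112 = 375807.7569
MCC = 330772 / 375807.7569 = 0.880

0.880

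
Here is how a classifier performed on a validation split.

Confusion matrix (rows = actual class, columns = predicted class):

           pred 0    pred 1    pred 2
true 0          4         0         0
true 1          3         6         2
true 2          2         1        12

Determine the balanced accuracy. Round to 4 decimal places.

0.7818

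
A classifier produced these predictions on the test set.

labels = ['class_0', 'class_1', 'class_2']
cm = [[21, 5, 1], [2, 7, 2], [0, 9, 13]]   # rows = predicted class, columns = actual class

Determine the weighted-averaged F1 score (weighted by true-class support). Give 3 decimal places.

0.658

Per-class F1 score (2·TP/(2·TP+FP+FN)):
  class_0: TP=21, FP=5+1=6, FN=2+0=2 → 42/50 = 0.8400
  class_1: TP=7, FP=2+2=4, FN=5+9=14 → 14/32 = 0.4375
  class_2: TP=13, FP=0+9=9, FN=1+2=3 → 26/38 = 0.6842
Weighted-F1 score = Σ (supportᵢ/N)·F1 scoreᵢ with N=60: (23/60)·0.8400 + (21/60)·0.4375 + (16/60)·0.6842 = 0.658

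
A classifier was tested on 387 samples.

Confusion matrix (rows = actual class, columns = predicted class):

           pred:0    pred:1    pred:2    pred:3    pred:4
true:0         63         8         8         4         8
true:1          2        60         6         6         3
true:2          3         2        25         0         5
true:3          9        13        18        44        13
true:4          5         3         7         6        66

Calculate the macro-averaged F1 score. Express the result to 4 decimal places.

0.6511

Per-class F1 score (2·TP/(2·TP+FP+FN)):
  0: TP=63, FP=2+3+9+5=19, FN=8+8+4+8=28 → 126/173 = 0.72832
  1: TP=60, FP=8+2+13+3=26, FN=2+6+6+3=17 → 120/163 = 0.73620
  2: TP=25, FP=8+6+18+7=39, FN=3+2+0+5=10 → 50/99 = 0.50505
  3: TP=44, FP=4+6+0+6=16, FN=9+13+18+13=53 → 88/157 = 0.56051
  4: TP=66, FP=8+3+5+13=29, FN=5+3+7+6=21 → 132/182 = 0.72527
Macro-F1 score = mean = (0.72832 + 0.73620 + 0.50505 + 0.56051 + 0.72527) / 5 = 0.6511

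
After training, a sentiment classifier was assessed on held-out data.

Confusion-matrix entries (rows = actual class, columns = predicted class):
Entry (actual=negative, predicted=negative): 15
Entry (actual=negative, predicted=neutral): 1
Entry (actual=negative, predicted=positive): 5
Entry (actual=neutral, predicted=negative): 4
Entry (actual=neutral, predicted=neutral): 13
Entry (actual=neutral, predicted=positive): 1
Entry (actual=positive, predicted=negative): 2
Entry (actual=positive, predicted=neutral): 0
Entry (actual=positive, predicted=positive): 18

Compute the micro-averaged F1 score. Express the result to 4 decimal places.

Micro-averaging pools counts across classes: ΣTP=46, ΣFP=13, ΣFN=13.
Micro-F1 score = 2·TP/(2·TP+FP+FN) on pooled counts = 0.7797 (equals overall accuracy in single-label multiclass).

0.7797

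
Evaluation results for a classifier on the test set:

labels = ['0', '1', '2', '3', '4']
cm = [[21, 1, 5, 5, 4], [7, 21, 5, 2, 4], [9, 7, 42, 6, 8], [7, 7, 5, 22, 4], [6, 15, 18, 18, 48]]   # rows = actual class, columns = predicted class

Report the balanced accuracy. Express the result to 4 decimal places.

Balanced accuracy = mean of per-class recall.
  0: recall = 21/36 = 0.58333
  1: recall = 21/39 = 0.53846
  2: recall = 42/72 = 0.58333
  3: recall = 22/45 = 0.48889
  4: recall = 48/105 = 0.45714
Mean = (0.58333 + 0.53846 + 0.58333 + 0.48889 + 0.45714) / 5 = 0.5302

0.5302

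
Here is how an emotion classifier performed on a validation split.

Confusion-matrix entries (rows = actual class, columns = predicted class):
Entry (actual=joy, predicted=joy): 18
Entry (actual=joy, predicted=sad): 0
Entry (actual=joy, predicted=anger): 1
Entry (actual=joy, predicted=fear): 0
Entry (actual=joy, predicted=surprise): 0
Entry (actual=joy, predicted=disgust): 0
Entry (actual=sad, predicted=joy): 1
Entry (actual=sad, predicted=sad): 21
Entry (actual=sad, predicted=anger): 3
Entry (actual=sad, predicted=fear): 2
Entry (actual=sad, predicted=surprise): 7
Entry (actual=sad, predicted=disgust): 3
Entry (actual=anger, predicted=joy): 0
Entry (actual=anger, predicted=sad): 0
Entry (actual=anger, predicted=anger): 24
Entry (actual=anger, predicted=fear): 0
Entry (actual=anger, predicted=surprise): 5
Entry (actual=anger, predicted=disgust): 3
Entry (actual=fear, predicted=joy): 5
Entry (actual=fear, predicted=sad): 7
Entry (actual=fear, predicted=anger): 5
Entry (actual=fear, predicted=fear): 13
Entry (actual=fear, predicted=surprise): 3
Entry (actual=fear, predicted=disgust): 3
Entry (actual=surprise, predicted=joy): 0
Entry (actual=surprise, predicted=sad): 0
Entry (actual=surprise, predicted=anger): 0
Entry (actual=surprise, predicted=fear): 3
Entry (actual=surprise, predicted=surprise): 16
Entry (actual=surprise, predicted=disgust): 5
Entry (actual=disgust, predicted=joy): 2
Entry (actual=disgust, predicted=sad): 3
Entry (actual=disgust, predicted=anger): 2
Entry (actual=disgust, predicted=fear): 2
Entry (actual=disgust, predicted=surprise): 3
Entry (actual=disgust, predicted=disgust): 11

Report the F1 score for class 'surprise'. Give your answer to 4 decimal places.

0.5517

F1 score = 2·TP/(2·TP+FP+FN).
surprise: TP=16, FP=0+7+5+3+3=18, FN=0+0+0+3+5=8 → 32/58 = 0.55172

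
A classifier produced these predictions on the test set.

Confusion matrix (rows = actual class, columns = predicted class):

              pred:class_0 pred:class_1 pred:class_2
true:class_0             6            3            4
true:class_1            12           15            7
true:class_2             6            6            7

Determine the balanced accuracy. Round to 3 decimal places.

Balanced accuracy = mean of per-class recall.
  class_0: recall = 6/13 = 0.4615
  class_1: recall = 15/34 = 0.4412
  class_2: recall = 7/19 = 0.3684
Mean = (0.4615 + 0.4412 + 0.3684) / 3 = 0.424

0.424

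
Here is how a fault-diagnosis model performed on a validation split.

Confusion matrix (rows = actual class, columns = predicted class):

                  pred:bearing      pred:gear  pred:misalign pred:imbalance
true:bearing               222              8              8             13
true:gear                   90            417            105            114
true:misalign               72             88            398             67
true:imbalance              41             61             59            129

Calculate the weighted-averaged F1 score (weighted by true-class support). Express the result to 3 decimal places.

Per-class F1 score (2·TP/(2·TP+FP+FN)):
  bearing: TP=222, FP=90+72+41=203, FN=8+8+13=29 → 444/676 = 0.6568
  gear: TP=417, FP=8+88+61=157, FN=90+105+114=309 → 834/1300 = 0.6415
  misalign: TP=398, FP=8+105+59=172, FN=72+88+67=227 → 796/1195 = 0.6661
  imbalance: TP=129, FP=13+114+67=194, FN=41+61+59=161 → 258/613 = 0.4209
Weighted-F1 score = Σ (supportᵢ/N)·F1 scoreᵢ with N=1892: (251/1892)·0.6568 + (726/1892)·0.6415 + (625/1892)·0.6661 + (290/1892)·0.4209 = 0.618

0.618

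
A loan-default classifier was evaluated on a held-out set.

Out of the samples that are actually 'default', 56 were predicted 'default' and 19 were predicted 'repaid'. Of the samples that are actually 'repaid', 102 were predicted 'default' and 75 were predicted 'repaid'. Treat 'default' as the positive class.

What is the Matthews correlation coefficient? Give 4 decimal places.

0.1611

MCC = (TP·TN − FP·FN) / √((TP+FP)(TP+FN)(TN+FP)(TN+FN))
Numerator = 56·75 − 102·19 = 2262
Denominator = √(158·75·177·94) = √197160300 = 14041.3781
MCC = 2262 / 14041.3781 = 0.1611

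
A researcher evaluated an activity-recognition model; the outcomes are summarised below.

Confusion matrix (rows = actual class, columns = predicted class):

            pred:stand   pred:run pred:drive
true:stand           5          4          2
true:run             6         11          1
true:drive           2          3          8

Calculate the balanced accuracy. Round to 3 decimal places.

0.560

Balanced accuracy = mean of per-class recall.
  stand: recall = 5/11 = 0.4545
  run: recall = 11/18 = 0.6111
  drive: recall = 8/13 = 0.6154
Mean = (0.4545 + 0.6111 + 0.6154) / 3 = 0.560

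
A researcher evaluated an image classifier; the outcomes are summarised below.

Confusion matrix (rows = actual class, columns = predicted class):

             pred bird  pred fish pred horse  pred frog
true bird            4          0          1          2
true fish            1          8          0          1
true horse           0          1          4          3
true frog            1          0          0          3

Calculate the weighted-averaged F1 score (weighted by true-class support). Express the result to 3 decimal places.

Per-class F1 score (2·TP/(2·TP+FP+FN)):
  bird: TP=4, FP=1+0+1=2, FN=0+1+2=3 → 8/13 = 0.6154
  fish: TP=8, FP=0+1+0=1, FN=1+0+1=2 → 16/19 = 0.8421
  horse: TP=4, FP=1+0+0=1, FN=0+1+3=4 → 8/13 = 0.6154
  frog: TP=3, FP=2+1+3=6, FN=1+0+0=1 → 6/13 = 0.4615
Weighted-F1 score = Σ (supportᵢ/N)·F1 scoreᵢ with N=29: (7/29)·0.6154 + (10/29)·0.8421 + (8/29)·0.6154 + (4/29)·0.4615 = 0.672

0.672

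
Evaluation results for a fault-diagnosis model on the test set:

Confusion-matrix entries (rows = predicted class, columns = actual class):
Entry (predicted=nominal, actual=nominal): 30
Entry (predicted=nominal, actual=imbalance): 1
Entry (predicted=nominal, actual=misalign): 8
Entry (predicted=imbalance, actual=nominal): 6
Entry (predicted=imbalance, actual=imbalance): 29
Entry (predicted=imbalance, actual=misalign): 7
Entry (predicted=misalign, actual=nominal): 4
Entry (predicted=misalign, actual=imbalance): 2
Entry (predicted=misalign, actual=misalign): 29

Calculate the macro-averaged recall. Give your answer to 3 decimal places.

Per-class recall (TP/(TP+FN)):
  nominal: TP=30, FN=6+4=10 → 30/40 = 0.7500
  imbalance: TP=29, FN=1+2=3 → 29/32 = 0.9063
  misalign: TP=29, FN=8+7=15 → 29/44 = 0.6591
Macro-recall = mean = (0.7500 + 0.9063 + 0.6591) / 3 = 0.772

0.772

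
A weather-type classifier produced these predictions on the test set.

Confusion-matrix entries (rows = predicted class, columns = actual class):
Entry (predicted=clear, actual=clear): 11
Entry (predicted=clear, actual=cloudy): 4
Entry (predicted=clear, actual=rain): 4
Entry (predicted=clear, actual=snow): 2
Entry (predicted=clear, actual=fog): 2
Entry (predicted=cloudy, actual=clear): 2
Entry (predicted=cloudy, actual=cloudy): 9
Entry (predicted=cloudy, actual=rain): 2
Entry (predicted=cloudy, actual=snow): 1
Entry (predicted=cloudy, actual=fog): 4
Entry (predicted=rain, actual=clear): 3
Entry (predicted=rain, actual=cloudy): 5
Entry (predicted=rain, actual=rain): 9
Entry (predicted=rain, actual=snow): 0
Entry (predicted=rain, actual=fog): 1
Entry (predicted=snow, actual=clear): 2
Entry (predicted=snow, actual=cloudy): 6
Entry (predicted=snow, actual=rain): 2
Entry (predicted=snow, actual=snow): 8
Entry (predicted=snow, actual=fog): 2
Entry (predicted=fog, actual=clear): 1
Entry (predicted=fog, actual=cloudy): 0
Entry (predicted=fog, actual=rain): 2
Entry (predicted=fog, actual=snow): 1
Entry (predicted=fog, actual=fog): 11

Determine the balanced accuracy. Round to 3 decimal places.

0.529

Balanced accuracy = mean of per-class recall.
  clear: recall = 11/19 = 0.5789
  cloudy: recall = 9/24 = 0.3750
  rain: recall = 9/19 = 0.4737
  snow: recall = 8/12 = 0.6667
  fog: recall = 11/20 = 0.5500
Mean = (0.5789 + 0.3750 + 0.4737 + 0.6667 + 0.5500) / 5 = 0.529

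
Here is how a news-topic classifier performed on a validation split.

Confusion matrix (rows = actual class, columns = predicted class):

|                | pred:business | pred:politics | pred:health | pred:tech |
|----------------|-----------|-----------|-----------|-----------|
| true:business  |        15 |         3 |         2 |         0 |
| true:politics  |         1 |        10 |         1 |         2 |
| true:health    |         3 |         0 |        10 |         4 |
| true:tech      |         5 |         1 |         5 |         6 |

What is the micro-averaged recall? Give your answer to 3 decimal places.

0.603

Micro-averaging pools counts across classes: ΣTP=41, ΣFP=27, ΣFN=27.
Micro-recall = TP/(TP+FN) on pooled counts = 0.603 (equals overall accuracy in single-label multiclass).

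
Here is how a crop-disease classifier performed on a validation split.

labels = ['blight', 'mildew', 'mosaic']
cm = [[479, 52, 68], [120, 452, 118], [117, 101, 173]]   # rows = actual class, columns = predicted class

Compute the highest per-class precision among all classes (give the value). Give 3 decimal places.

0.747

Per-class precision (TP/(TP+FP)):
  blight: TP=479, FP=120+117=237 → 479/716 = 0.6690
  mildew: TP=452, FP=52+101=153 → 452/605 = 0.7471
  mosaic: TP=173, FP=68+118=186 → 173/359 = 0.4819
Highest is class 'mildew' with precision = 0.747.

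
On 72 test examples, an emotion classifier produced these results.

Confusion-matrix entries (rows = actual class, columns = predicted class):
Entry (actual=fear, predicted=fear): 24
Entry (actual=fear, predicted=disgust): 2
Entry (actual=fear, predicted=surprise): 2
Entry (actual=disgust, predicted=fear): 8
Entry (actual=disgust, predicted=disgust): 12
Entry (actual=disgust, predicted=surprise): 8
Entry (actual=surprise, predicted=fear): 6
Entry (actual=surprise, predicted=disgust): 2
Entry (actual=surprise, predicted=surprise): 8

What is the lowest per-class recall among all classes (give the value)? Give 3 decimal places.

0.429

Per-class recall (TP/(TP+FN)):
  fear: TP=24, FN=2+2=4 → 24/28 = 0.8571
  disgust: TP=12, FN=8+8=16 → 12/28 = 0.4286
  surprise: TP=8, FN=6+2=8 → 8/16 = 0.5000
Lowest is class 'disgust' with recall = 0.429.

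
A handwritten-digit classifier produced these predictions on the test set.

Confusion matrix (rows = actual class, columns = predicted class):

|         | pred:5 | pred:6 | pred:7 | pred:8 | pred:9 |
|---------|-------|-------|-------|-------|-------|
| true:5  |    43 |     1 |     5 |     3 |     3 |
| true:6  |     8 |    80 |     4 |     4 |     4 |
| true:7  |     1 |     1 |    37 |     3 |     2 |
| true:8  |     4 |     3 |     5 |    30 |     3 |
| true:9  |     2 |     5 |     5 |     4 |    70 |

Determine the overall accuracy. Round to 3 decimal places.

0.788

Accuracy = trace / total = (43+80+37+30+70=260) / 330 = 260/330 = 0.788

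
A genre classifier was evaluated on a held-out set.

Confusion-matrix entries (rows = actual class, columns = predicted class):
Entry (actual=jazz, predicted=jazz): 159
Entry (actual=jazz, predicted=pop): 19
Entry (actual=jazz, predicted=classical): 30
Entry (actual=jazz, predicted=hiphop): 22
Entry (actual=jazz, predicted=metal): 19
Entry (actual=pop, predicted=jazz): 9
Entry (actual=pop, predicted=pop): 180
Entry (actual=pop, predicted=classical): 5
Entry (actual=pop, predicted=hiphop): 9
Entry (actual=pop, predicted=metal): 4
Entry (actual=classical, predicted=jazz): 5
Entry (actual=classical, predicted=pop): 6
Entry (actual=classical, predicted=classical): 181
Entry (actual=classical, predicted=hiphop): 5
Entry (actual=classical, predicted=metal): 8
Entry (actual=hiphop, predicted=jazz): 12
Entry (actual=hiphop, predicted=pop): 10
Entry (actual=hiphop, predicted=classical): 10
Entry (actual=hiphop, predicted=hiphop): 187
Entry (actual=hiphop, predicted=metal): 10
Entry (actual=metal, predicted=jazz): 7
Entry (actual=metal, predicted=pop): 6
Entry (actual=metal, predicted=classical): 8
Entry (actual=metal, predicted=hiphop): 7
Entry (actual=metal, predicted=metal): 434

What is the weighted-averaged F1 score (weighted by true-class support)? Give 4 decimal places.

Per-class F1 score (2·TP/(2·TP+FP+FN)):
  jazz: TP=159, FP=9+5+12+7=33, FN=19+30+22+19=90 → 318/441 = 0.72109
  pop: TP=180, FP=19+6+10+6=41, FN=9+5+9+4=27 → 360/428 = 0.84112
  classical: TP=181, FP=30+5+10+8=53, FN=5+6+5+8=24 → 362/439 = 0.82460
  hiphop: TP=187, FP=22+9+5+7=43, FN=12+10+10+10=42 → 374/459 = 0.81481
  metal: TP=434, FP=19+4+8+10=41, FN=7+6+8+7=28 → 868/937 = 0.92636
Weighted-F1 score = Σ (supportᵢ/N)·F1 scoreᵢ with N=1352: (249/1352)·0.72109 + (207/1352)·0.84112 + (205/1352)·0.82460 + (229/1352)·0.81481 + (462/1352)·0.92636 = 0.8412

0.8412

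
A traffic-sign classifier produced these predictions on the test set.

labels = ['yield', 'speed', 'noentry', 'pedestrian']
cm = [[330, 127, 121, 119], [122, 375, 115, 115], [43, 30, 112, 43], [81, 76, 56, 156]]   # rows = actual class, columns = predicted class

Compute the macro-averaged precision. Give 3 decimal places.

Per-class precision (TP/(TP+FP)):
  yield: TP=330, FP=122+43+81=246 → 330/576 = 0.5729
  speed: TP=375, FP=127+30+76=233 → 375/608 = 0.6168
  noentry: TP=112, FP=121+115+56=292 → 112/404 = 0.2772
  pedestrian: TP=156, FP=119+115+43=277 → 156/433 = 0.3603
Macro-precision = mean = (0.5729 + 0.6168 + 0.2772 + 0.3603) / 4 = 0.457

0.457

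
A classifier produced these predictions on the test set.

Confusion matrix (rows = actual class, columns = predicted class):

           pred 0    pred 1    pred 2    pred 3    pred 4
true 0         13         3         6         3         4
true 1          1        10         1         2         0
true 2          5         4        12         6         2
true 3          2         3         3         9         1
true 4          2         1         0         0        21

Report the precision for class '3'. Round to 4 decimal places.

0.4500

Take TP from the diagonal, FP from the rest of the '3' prediction marginal, FN from the rest of the '3' actual marginal.
precision = TP/(TP+FP).
3: TP=9, FP=3+2+6+0=11 → 9/20 = 0.45000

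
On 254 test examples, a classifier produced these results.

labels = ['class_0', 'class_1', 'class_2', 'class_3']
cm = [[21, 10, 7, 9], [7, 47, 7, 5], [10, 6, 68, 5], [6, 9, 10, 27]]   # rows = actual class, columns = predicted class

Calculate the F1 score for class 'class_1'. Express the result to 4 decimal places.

Treat 'class_1' as positive and all other classes as negative.
F1 score = 2·TP/(2·TP+FP+FN).
class_1: TP=47, FP=10+6+9=25, FN=7+7+5=19 → 94/138 = 0.68116

0.6812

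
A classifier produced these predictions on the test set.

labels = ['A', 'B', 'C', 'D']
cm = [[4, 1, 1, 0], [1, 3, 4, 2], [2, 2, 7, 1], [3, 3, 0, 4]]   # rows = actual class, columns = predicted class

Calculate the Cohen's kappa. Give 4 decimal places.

0.2963

Observed agreement pₒ = trace/N = 18/38 = 0.47368
Expected agreement pₑ = Σ (rowᵢ·colᵢ)/N² = (6·10 + 10·9 + 12·12 + 10·7)/38² = 0.25208
κ = (pₒ − pₑ)/(1 − pₑ) = (0.47368 − 0.25208)/(1 − 0.25208) = 0.2963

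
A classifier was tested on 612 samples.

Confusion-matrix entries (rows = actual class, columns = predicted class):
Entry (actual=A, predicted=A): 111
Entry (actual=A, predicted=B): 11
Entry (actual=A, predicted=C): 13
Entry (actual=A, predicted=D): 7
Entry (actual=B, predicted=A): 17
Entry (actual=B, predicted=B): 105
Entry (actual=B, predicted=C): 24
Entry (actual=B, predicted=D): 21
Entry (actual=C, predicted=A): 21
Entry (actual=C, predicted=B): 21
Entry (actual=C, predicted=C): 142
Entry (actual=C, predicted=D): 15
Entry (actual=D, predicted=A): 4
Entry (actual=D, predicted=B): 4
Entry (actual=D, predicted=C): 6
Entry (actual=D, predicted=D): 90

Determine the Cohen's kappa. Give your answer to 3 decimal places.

Observed agreement pₒ = trace/N = 448/612 = 0.7320
Expected agreement pₑ = Σ (rowᵢ·colᵢ)/N² = (142·153 + 167·141 + 199·185 + 104·133)/612² = 0.2561
κ = (pₒ − pₑ)/(1 − pₑ) = (0.7320 − 0.2561)/(1 − 0.2561) = 0.640

0.640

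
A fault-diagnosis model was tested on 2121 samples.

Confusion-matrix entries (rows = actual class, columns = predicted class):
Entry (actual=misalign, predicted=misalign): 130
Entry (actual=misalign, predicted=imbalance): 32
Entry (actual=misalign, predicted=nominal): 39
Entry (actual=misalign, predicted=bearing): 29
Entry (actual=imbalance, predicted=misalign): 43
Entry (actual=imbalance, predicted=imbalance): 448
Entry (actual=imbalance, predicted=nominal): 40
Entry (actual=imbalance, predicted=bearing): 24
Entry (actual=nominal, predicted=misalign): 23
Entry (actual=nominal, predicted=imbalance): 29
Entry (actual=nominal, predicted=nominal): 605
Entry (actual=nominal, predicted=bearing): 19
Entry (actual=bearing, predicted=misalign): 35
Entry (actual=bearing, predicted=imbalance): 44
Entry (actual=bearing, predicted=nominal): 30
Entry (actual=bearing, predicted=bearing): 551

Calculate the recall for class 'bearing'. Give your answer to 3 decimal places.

0.835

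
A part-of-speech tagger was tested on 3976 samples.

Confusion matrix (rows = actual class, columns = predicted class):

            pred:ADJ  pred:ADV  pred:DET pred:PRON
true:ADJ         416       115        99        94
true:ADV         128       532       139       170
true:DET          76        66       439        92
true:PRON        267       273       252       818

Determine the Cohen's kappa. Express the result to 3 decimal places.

Observed agreement pₒ = trace/N = 2205/3976 = 0.5546
Expected agreement pₑ = Σ (rowᵢ·colᵢ)/N² = (724·887 + 969·986 + 673·929 + 1610·1174)/3976² = 0.2602
κ = (pₒ − pₑ)/(1 − pₑ) = (0.5546 − 0.2602)/(1 − 0.2602) = 0.398

0.398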